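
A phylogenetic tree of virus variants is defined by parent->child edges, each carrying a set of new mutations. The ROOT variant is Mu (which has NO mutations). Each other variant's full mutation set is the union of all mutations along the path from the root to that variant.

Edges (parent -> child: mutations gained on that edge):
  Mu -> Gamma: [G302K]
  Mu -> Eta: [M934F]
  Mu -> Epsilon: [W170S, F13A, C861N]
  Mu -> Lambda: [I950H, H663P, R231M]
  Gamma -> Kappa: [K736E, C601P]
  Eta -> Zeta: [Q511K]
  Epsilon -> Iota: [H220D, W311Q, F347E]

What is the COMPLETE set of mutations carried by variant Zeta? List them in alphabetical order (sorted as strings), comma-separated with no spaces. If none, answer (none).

At Mu: gained [] -> total []
At Eta: gained ['M934F'] -> total ['M934F']
At Zeta: gained ['Q511K'] -> total ['M934F', 'Q511K']

Answer: M934F,Q511K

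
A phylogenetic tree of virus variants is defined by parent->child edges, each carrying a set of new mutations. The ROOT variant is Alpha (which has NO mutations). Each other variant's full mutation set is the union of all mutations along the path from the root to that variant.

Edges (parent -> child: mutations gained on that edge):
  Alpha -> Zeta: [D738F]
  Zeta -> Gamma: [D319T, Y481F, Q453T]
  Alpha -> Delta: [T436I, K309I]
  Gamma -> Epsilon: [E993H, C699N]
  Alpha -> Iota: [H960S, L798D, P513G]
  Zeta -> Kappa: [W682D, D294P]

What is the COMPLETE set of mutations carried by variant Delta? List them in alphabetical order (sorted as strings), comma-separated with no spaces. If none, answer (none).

At Alpha: gained [] -> total []
At Delta: gained ['T436I', 'K309I'] -> total ['K309I', 'T436I']

Answer: K309I,T436I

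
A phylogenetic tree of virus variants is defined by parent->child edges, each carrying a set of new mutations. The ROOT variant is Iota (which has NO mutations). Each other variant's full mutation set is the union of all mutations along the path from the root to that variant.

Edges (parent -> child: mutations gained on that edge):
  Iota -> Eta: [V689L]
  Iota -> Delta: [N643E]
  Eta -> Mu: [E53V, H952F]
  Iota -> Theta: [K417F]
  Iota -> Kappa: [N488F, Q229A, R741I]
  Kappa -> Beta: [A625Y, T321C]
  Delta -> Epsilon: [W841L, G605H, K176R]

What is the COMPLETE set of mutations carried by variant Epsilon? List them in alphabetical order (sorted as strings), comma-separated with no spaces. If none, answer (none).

Answer: G605H,K176R,N643E,W841L

Derivation:
At Iota: gained [] -> total []
At Delta: gained ['N643E'] -> total ['N643E']
At Epsilon: gained ['W841L', 'G605H', 'K176R'] -> total ['G605H', 'K176R', 'N643E', 'W841L']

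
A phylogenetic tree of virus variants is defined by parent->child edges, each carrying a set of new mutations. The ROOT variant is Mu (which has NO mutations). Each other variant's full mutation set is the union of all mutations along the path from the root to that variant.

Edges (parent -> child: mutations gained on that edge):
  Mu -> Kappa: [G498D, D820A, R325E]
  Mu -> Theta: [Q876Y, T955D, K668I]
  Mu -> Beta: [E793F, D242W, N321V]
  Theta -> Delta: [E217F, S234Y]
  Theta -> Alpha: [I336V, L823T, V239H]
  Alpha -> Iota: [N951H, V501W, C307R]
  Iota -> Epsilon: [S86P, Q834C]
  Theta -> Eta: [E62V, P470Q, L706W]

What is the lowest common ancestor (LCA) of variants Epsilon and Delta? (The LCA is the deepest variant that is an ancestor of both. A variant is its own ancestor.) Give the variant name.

Answer: Theta

Derivation:
Path from root to Epsilon: Mu -> Theta -> Alpha -> Iota -> Epsilon
  ancestors of Epsilon: {Mu, Theta, Alpha, Iota, Epsilon}
Path from root to Delta: Mu -> Theta -> Delta
  ancestors of Delta: {Mu, Theta, Delta}
Common ancestors: {Mu, Theta}
Walk up from Delta: Delta (not in ancestors of Epsilon), Theta (in ancestors of Epsilon), Mu (in ancestors of Epsilon)
Deepest common ancestor (LCA) = Theta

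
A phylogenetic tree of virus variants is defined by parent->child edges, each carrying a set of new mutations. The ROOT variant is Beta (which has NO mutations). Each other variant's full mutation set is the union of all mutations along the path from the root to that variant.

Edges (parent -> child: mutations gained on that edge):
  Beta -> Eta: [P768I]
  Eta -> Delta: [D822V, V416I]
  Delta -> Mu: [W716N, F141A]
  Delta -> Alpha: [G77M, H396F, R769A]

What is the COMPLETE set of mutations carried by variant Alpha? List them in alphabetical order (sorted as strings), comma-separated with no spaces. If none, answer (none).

Answer: D822V,G77M,H396F,P768I,R769A,V416I

Derivation:
At Beta: gained [] -> total []
At Eta: gained ['P768I'] -> total ['P768I']
At Delta: gained ['D822V', 'V416I'] -> total ['D822V', 'P768I', 'V416I']
At Alpha: gained ['G77M', 'H396F', 'R769A'] -> total ['D822V', 'G77M', 'H396F', 'P768I', 'R769A', 'V416I']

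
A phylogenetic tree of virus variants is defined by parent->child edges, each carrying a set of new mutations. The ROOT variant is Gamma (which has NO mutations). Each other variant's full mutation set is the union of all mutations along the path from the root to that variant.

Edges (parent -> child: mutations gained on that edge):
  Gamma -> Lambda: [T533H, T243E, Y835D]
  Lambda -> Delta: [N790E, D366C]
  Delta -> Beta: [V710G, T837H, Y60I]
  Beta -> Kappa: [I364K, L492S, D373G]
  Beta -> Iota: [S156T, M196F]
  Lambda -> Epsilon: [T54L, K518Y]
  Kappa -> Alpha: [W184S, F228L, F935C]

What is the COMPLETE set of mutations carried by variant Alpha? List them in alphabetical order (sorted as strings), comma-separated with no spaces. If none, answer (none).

At Gamma: gained [] -> total []
At Lambda: gained ['T533H', 'T243E', 'Y835D'] -> total ['T243E', 'T533H', 'Y835D']
At Delta: gained ['N790E', 'D366C'] -> total ['D366C', 'N790E', 'T243E', 'T533H', 'Y835D']
At Beta: gained ['V710G', 'T837H', 'Y60I'] -> total ['D366C', 'N790E', 'T243E', 'T533H', 'T837H', 'V710G', 'Y60I', 'Y835D']
At Kappa: gained ['I364K', 'L492S', 'D373G'] -> total ['D366C', 'D373G', 'I364K', 'L492S', 'N790E', 'T243E', 'T533H', 'T837H', 'V710G', 'Y60I', 'Y835D']
At Alpha: gained ['W184S', 'F228L', 'F935C'] -> total ['D366C', 'D373G', 'F228L', 'F935C', 'I364K', 'L492S', 'N790E', 'T243E', 'T533H', 'T837H', 'V710G', 'W184S', 'Y60I', 'Y835D']

Answer: D366C,D373G,F228L,F935C,I364K,L492S,N790E,T243E,T533H,T837H,V710G,W184S,Y60I,Y835D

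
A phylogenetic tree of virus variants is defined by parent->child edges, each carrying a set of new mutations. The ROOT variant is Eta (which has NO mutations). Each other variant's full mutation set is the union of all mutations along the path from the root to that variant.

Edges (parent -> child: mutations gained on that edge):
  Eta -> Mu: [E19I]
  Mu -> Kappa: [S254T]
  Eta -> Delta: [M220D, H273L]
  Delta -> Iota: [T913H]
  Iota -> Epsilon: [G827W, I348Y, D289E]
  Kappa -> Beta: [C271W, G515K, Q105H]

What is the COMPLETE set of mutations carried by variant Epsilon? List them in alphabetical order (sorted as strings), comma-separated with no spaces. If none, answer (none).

Answer: D289E,G827W,H273L,I348Y,M220D,T913H

Derivation:
At Eta: gained [] -> total []
At Delta: gained ['M220D', 'H273L'] -> total ['H273L', 'M220D']
At Iota: gained ['T913H'] -> total ['H273L', 'M220D', 'T913H']
At Epsilon: gained ['G827W', 'I348Y', 'D289E'] -> total ['D289E', 'G827W', 'H273L', 'I348Y', 'M220D', 'T913H']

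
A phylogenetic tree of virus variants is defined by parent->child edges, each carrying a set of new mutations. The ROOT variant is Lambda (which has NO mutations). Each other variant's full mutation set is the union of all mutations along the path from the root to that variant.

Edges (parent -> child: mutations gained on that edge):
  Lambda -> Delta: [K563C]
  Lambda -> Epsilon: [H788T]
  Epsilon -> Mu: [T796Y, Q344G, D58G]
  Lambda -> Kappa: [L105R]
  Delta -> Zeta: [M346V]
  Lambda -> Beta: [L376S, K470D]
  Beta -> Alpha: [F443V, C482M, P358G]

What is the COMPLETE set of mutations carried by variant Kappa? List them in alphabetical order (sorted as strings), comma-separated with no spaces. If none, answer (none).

At Lambda: gained [] -> total []
At Kappa: gained ['L105R'] -> total ['L105R']

Answer: L105R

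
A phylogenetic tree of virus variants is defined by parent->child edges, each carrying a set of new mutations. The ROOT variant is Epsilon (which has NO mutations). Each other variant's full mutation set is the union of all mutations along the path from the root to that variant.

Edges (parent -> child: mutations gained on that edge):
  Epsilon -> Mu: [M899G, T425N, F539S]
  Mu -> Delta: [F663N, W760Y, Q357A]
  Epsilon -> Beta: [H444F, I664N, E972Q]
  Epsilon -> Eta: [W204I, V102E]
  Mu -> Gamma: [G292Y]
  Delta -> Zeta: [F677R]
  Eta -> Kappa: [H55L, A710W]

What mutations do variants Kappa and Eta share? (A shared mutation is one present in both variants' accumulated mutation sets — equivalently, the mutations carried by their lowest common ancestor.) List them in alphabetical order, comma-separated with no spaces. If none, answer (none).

Answer: V102E,W204I

Derivation:
Accumulating mutations along path to Kappa:
  At Epsilon: gained [] -> total []
  At Eta: gained ['W204I', 'V102E'] -> total ['V102E', 'W204I']
  At Kappa: gained ['H55L', 'A710W'] -> total ['A710W', 'H55L', 'V102E', 'W204I']
Mutations(Kappa) = ['A710W', 'H55L', 'V102E', 'W204I']
Accumulating mutations along path to Eta:
  At Epsilon: gained [] -> total []
  At Eta: gained ['W204I', 'V102E'] -> total ['V102E', 'W204I']
Mutations(Eta) = ['V102E', 'W204I']
Intersection: ['A710W', 'H55L', 'V102E', 'W204I'] ∩ ['V102E', 'W204I'] = ['V102E', 'W204I']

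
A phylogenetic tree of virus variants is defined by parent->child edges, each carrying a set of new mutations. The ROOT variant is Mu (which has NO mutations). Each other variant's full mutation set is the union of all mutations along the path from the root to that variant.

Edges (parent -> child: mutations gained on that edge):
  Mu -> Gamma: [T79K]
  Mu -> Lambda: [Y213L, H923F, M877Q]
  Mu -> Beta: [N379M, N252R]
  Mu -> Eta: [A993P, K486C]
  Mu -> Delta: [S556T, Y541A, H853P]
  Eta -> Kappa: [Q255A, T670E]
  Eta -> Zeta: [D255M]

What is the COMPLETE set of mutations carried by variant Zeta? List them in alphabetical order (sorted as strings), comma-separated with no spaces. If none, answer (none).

At Mu: gained [] -> total []
At Eta: gained ['A993P', 'K486C'] -> total ['A993P', 'K486C']
At Zeta: gained ['D255M'] -> total ['A993P', 'D255M', 'K486C']

Answer: A993P,D255M,K486C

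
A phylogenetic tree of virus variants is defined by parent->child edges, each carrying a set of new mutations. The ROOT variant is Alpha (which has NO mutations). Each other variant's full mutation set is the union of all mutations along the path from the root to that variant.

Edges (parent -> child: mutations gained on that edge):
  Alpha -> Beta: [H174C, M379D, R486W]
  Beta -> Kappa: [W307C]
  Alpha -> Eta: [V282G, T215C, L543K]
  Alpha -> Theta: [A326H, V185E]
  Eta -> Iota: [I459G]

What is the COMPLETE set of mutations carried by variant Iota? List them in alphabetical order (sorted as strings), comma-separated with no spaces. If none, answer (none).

Answer: I459G,L543K,T215C,V282G

Derivation:
At Alpha: gained [] -> total []
At Eta: gained ['V282G', 'T215C', 'L543K'] -> total ['L543K', 'T215C', 'V282G']
At Iota: gained ['I459G'] -> total ['I459G', 'L543K', 'T215C', 'V282G']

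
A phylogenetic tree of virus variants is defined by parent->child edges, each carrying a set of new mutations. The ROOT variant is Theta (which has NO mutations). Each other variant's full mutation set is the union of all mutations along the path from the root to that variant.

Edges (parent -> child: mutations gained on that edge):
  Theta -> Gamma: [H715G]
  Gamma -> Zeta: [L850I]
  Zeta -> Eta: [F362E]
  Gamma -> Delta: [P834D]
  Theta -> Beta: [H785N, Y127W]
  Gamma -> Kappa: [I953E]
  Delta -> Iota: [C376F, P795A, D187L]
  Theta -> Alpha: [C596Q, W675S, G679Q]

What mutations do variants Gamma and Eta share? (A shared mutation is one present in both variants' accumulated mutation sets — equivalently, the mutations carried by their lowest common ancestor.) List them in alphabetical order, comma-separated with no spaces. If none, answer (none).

Answer: H715G

Derivation:
Accumulating mutations along path to Gamma:
  At Theta: gained [] -> total []
  At Gamma: gained ['H715G'] -> total ['H715G']
Mutations(Gamma) = ['H715G']
Accumulating mutations along path to Eta:
  At Theta: gained [] -> total []
  At Gamma: gained ['H715G'] -> total ['H715G']
  At Zeta: gained ['L850I'] -> total ['H715G', 'L850I']
  At Eta: gained ['F362E'] -> total ['F362E', 'H715G', 'L850I']
Mutations(Eta) = ['F362E', 'H715G', 'L850I']
Intersection: ['H715G'] ∩ ['F362E', 'H715G', 'L850I'] = ['H715G']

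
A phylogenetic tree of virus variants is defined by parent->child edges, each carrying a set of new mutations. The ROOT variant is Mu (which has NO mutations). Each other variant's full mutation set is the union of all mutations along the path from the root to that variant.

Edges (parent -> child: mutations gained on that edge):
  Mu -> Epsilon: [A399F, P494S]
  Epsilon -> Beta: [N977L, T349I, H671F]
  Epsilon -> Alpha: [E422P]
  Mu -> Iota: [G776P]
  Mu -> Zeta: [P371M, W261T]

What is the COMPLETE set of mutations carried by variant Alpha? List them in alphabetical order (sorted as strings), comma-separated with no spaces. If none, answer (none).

At Mu: gained [] -> total []
At Epsilon: gained ['A399F', 'P494S'] -> total ['A399F', 'P494S']
At Alpha: gained ['E422P'] -> total ['A399F', 'E422P', 'P494S']

Answer: A399F,E422P,P494S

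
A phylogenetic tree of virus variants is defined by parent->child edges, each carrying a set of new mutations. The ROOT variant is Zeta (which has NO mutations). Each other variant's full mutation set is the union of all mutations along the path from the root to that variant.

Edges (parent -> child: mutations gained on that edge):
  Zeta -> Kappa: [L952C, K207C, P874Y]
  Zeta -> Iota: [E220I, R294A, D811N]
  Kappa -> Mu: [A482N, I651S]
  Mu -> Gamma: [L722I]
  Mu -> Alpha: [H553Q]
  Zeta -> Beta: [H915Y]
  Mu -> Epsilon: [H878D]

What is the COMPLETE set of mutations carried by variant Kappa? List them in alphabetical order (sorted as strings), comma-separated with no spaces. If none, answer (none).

At Zeta: gained [] -> total []
At Kappa: gained ['L952C', 'K207C', 'P874Y'] -> total ['K207C', 'L952C', 'P874Y']

Answer: K207C,L952C,P874Y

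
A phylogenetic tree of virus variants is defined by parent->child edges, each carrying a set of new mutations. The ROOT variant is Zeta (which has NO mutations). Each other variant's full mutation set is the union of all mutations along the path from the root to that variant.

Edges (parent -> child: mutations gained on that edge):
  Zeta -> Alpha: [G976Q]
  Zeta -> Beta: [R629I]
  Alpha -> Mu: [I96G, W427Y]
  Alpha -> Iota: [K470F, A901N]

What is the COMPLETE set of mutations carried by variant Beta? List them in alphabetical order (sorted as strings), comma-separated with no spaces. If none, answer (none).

At Zeta: gained [] -> total []
At Beta: gained ['R629I'] -> total ['R629I']

Answer: R629I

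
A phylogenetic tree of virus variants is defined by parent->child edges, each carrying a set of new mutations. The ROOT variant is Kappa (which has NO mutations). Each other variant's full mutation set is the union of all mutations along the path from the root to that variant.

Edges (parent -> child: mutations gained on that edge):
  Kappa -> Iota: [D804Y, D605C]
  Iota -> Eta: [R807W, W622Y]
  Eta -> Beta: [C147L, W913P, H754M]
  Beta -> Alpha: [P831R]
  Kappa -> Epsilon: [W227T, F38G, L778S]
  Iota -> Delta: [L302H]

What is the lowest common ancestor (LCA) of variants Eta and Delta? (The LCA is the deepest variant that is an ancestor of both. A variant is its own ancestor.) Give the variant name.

Answer: Iota

Derivation:
Path from root to Eta: Kappa -> Iota -> Eta
  ancestors of Eta: {Kappa, Iota, Eta}
Path from root to Delta: Kappa -> Iota -> Delta
  ancestors of Delta: {Kappa, Iota, Delta}
Common ancestors: {Kappa, Iota}
Walk up from Delta: Delta (not in ancestors of Eta), Iota (in ancestors of Eta), Kappa (in ancestors of Eta)
Deepest common ancestor (LCA) = Iota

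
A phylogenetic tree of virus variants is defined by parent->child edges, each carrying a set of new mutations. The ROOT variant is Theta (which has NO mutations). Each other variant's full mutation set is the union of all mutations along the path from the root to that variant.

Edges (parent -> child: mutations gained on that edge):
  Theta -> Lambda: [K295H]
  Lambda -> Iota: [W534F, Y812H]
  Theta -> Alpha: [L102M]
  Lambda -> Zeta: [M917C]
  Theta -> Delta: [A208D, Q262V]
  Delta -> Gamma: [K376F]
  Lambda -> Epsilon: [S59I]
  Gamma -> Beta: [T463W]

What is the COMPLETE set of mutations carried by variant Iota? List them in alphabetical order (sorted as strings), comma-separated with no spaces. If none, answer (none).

At Theta: gained [] -> total []
At Lambda: gained ['K295H'] -> total ['K295H']
At Iota: gained ['W534F', 'Y812H'] -> total ['K295H', 'W534F', 'Y812H']

Answer: K295H,W534F,Y812H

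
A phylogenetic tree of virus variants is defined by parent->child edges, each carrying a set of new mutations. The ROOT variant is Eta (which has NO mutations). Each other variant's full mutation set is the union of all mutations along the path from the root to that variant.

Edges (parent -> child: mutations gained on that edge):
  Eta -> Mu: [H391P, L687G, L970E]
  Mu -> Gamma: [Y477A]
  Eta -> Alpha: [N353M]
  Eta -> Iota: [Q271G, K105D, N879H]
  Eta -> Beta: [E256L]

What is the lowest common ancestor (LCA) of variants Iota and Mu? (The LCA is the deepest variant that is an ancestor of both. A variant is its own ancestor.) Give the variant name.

Path from root to Iota: Eta -> Iota
  ancestors of Iota: {Eta, Iota}
Path from root to Mu: Eta -> Mu
  ancestors of Mu: {Eta, Mu}
Common ancestors: {Eta}
Walk up from Mu: Mu (not in ancestors of Iota), Eta (in ancestors of Iota)
Deepest common ancestor (LCA) = Eta

Answer: Eta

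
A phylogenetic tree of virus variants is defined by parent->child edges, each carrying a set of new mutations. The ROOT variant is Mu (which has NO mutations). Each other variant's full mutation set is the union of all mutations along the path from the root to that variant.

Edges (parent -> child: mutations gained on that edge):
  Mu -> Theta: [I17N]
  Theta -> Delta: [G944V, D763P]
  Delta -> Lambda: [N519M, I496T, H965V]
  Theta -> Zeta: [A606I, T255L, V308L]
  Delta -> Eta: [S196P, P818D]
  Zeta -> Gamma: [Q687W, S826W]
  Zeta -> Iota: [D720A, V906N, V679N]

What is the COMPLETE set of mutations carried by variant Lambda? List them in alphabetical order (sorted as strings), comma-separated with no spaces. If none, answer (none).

At Mu: gained [] -> total []
At Theta: gained ['I17N'] -> total ['I17N']
At Delta: gained ['G944V', 'D763P'] -> total ['D763P', 'G944V', 'I17N']
At Lambda: gained ['N519M', 'I496T', 'H965V'] -> total ['D763P', 'G944V', 'H965V', 'I17N', 'I496T', 'N519M']

Answer: D763P,G944V,H965V,I17N,I496T,N519M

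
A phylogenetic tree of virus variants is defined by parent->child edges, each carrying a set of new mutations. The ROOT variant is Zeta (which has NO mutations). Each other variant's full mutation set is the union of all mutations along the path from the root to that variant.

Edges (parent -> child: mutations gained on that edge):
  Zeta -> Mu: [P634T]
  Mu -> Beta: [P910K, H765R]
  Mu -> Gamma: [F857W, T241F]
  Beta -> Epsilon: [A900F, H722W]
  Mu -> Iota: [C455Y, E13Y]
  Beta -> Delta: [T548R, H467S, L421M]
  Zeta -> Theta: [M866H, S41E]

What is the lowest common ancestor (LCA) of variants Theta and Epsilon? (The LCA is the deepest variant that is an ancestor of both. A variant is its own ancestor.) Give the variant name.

Path from root to Theta: Zeta -> Theta
  ancestors of Theta: {Zeta, Theta}
Path from root to Epsilon: Zeta -> Mu -> Beta -> Epsilon
  ancestors of Epsilon: {Zeta, Mu, Beta, Epsilon}
Common ancestors: {Zeta}
Walk up from Epsilon: Epsilon (not in ancestors of Theta), Beta (not in ancestors of Theta), Mu (not in ancestors of Theta), Zeta (in ancestors of Theta)
Deepest common ancestor (LCA) = Zeta

Answer: Zeta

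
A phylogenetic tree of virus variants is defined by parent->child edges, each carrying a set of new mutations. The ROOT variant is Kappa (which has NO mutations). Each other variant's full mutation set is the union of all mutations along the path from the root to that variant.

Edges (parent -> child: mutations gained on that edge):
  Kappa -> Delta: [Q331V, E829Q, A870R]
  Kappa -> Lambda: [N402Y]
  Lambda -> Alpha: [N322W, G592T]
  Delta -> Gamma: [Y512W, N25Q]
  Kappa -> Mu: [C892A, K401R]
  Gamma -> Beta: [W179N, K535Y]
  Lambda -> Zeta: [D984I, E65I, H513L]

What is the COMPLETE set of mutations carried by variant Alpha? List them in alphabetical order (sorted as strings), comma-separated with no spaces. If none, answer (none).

Answer: G592T,N322W,N402Y

Derivation:
At Kappa: gained [] -> total []
At Lambda: gained ['N402Y'] -> total ['N402Y']
At Alpha: gained ['N322W', 'G592T'] -> total ['G592T', 'N322W', 'N402Y']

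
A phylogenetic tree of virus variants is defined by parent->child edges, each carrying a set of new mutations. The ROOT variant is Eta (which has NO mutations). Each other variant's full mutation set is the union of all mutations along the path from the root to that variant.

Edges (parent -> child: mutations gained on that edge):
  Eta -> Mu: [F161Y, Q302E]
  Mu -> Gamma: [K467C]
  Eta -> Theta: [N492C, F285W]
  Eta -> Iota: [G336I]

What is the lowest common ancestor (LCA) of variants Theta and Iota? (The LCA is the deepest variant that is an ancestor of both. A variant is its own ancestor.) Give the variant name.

Answer: Eta

Derivation:
Path from root to Theta: Eta -> Theta
  ancestors of Theta: {Eta, Theta}
Path from root to Iota: Eta -> Iota
  ancestors of Iota: {Eta, Iota}
Common ancestors: {Eta}
Walk up from Iota: Iota (not in ancestors of Theta), Eta (in ancestors of Theta)
Deepest common ancestor (LCA) = Eta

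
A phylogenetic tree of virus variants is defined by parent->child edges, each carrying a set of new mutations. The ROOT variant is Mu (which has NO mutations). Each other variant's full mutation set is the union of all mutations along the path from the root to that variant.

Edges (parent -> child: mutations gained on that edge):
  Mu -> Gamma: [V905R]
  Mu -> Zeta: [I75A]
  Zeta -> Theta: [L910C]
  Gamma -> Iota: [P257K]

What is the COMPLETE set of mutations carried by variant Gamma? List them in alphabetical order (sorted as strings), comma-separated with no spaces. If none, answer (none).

At Mu: gained [] -> total []
At Gamma: gained ['V905R'] -> total ['V905R']

Answer: V905R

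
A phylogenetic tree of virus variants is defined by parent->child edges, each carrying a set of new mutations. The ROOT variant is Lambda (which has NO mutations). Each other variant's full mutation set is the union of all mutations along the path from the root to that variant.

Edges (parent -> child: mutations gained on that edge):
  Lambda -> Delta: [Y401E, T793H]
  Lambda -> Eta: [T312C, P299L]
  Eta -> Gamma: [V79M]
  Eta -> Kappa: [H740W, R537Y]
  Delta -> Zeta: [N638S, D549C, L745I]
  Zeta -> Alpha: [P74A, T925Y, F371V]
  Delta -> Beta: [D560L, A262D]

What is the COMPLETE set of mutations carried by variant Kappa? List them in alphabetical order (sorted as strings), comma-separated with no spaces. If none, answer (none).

Answer: H740W,P299L,R537Y,T312C

Derivation:
At Lambda: gained [] -> total []
At Eta: gained ['T312C', 'P299L'] -> total ['P299L', 'T312C']
At Kappa: gained ['H740W', 'R537Y'] -> total ['H740W', 'P299L', 'R537Y', 'T312C']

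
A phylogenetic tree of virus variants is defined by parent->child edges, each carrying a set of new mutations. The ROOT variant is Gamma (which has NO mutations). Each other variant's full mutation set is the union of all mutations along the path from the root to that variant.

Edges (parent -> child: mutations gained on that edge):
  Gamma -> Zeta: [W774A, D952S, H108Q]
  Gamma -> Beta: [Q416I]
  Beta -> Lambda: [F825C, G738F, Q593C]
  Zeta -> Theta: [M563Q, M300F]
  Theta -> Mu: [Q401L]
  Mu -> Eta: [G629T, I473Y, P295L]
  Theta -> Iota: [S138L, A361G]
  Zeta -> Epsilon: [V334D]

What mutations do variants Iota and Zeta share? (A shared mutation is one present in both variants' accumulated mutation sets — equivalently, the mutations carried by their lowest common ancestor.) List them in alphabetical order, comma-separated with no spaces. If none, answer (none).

Accumulating mutations along path to Iota:
  At Gamma: gained [] -> total []
  At Zeta: gained ['W774A', 'D952S', 'H108Q'] -> total ['D952S', 'H108Q', 'W774A']
  At Theta: gained ['M563Q', 'M300F'] -> total ['D952S', 'H108Q', 'M300F', 'M563Q', 'W774A']
  At Iota: gained ['S138L', 'A361G'] -> total ['A361G', 'D952S', 'H108Q', 'M300F', 'M563Q', 'S138L', 'W774A']
Mutations(Iota) = ['A361G', 'D952S', 'H108Q', 'M300F', 'M563Q', 'S138L', 'W774A']
Accumulating mutations along path to Zeta:
  At Gamma: gained [] -> total []
  At Zeta: gained ['W774A', 'D952S', 'H108Q'] -> total ['D952S', 'H108Q', 'W774A']
Mutations(Zeta) = ['D952S', 'H108Q', 'W774A']
Intersection: ['A361G', 'D952S', 'H108Q', 'M300F', 'M563Q', 'S138L', 'W774A'] ∩ ['D952S', 'H108Q', 'W774A'] = ['D952S', 'H108Q', 'W774A']

Answer: D952S,H108Q,W774A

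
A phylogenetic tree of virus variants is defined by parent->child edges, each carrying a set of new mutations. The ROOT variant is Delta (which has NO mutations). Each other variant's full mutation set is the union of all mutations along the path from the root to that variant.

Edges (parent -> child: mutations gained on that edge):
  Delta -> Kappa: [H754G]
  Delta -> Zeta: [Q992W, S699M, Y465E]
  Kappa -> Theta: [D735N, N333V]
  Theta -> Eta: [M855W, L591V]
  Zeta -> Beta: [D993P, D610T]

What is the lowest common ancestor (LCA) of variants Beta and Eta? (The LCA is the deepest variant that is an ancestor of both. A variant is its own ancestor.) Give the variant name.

Answer: Delta

Derivation:
Path from root to Beta: Delta -> Zeta -> Beta
  ancestors of Beta: {Delta, Zeta, Beta}
Path from root to Eta: Delta -> Kappa -> Theta -> Eta
  ancestors of Eta: {Delta, Kappa, Theta, Eta}
Common ancestors: {Delta}
Walk up from Eta: Eta (not in ancestors of Beta), Theta (not in ancestors of Beta), Kappa (not in ancestors of Beta), Delta (in ancestors of Beta)
Deepest common ancestor (LCA) = Delta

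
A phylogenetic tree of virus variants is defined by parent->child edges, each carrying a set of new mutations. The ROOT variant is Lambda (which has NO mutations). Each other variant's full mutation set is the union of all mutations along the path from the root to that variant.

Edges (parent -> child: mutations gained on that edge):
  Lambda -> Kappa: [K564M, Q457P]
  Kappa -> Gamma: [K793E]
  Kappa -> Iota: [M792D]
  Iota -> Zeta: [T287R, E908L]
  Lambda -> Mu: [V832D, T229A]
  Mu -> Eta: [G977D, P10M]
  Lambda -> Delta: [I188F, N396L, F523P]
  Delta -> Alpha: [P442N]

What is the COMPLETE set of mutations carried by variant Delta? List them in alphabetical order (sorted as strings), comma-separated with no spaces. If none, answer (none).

Answer: F523P,I188F,N396L

Derivation:
At Lambda: gained [] -> total []
At Delta: gained ['I188F', 'N396L', 'F523P'] -> total ['F523P', 'I188F', 'N396L']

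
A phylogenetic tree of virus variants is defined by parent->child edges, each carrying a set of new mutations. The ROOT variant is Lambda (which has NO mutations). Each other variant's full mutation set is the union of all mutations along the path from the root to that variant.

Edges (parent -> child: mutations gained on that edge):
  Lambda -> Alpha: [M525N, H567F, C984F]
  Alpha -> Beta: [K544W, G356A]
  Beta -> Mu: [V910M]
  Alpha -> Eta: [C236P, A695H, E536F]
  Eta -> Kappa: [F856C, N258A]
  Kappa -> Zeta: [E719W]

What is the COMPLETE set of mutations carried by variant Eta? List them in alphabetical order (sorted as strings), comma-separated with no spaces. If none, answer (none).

At Lambda: gained [] -> total []
At Alpha: gained ['M525N', 'H567F', 'C984F'] -> total ['C984F', 'H567F', 'M525N']
At Eta: gained ['C236P', 'A695H', 'E536F'] -> total ['A695H', 'C236P', 'C984F', 'E536F', 'H567F', 'M525N']

Answer: A695H,C236P,C984F,E536F,H567F,M525N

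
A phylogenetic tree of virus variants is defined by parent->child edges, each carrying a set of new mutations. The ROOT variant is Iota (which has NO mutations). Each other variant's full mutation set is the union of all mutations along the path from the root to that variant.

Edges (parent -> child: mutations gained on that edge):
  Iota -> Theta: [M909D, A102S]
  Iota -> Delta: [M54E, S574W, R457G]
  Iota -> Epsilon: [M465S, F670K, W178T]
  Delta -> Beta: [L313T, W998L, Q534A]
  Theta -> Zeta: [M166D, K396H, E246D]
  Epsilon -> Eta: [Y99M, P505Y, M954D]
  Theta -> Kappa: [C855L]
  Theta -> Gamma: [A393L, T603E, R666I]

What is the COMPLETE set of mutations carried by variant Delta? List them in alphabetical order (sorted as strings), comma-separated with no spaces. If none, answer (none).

Answer: M54E,R457G,S574W

Derivation:
At Iota: gained [] -> total []
At Delta: gained ['M54E', 'S574W', 'R457G'] -> total ['M54E', 'R457G', 'S574W']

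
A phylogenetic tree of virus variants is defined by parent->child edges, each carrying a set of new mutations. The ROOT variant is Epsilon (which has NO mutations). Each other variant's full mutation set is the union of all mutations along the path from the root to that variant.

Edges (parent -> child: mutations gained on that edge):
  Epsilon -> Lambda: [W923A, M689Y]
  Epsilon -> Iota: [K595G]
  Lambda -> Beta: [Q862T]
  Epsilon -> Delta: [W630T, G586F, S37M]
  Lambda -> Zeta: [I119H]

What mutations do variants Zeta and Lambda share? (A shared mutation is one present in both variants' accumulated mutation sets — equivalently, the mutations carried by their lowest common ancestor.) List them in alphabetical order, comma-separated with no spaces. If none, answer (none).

Answer: M689Y,W923A

Derivation:
Accumulating mutations along path to Zeta:
  At Epsilon: gained [] -> total []
  At Lambda: gained ['W923A', 'M689Y'] -> total ['M689Y', 'W923A']
  At Zeta: gained ['I119H'] -> total ['I119H', 'M689Y', 'W923A']
Mutations(Zeta) = ['I119H', 'M689Y', 'W923A']
Accumulating mutations along path to Lambda:
  At Epsilon: gained [] -> total []
  At Lambda: gained ['W923A', 'M689Y'] -> total ['M689Y', 'W923A']
Mutations(Lambda) = ['M689Y', 'W923A']
Intersection: ['I119H', 'M689Y', 'W923A'] ∩ ['M689Y', 'W923A'] = ['M689Y', 'W923A']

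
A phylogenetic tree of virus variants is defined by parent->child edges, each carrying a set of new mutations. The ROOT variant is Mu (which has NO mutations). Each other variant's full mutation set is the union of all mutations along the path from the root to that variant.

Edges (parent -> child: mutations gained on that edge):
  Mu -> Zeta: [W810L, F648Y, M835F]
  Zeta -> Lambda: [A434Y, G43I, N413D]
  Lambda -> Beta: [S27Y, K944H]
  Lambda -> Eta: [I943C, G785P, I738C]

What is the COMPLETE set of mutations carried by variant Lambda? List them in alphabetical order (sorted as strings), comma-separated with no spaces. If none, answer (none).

At Mu: gained [] -> total []
At Zeta: gained ['W810L', 'F648Y', 'M835F'] -> total ['F648Y', 'M835F', 'W810L']
At Lambda: gained ['A434Y', 'G43I', 'N413D'] -> total ['A434Y', 'F648Y', 'G43I', 'M835F', 'N413D', 'W810L']

Answer: A434Y,F648Y,G43I,M835F,N413D,W810L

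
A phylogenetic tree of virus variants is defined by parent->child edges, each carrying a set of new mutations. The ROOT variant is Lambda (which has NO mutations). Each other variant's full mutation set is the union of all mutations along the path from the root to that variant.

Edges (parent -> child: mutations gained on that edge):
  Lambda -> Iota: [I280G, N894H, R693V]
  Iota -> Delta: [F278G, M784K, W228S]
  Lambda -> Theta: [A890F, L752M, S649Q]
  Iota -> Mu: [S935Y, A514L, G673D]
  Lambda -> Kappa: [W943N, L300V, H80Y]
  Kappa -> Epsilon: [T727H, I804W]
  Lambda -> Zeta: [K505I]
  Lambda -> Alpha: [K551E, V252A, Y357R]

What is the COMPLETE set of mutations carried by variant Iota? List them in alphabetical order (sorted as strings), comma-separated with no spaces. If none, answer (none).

At Lambda: gained [] -> total []
At Iota: gained ['I280G', 'N894H', 'R693V'] -> total ['I280G', 'N894H', 'R693V']

Answer: I280G,N894H,R693V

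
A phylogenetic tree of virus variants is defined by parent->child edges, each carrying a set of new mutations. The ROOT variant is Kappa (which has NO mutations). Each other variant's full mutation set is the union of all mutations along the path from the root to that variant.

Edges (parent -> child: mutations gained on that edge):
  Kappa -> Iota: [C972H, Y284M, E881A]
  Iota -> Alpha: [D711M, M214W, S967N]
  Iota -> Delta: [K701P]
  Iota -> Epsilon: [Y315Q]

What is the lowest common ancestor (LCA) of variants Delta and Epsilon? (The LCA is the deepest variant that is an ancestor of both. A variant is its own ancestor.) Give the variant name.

Answer: Iota

Derivation:
Path from root to Delta: Kappa -> Iota -> Delta
  ancestors of Delta: {Kappa, Iota, Delta}
Path from root to Epsilon: Kappa -> Iota -> Epsilon
  ancestors of Epsilon: {Kappa, Iota, Epsilon}
Common ancestors: {Kappa, Iota}
Walk up from Epsilon: Epsilon (not in ancestors of Delta), Iota (in ancestors of Delta), Kappa (in ancestors of Delta)
Deepest common ancestor (LCA) = Iota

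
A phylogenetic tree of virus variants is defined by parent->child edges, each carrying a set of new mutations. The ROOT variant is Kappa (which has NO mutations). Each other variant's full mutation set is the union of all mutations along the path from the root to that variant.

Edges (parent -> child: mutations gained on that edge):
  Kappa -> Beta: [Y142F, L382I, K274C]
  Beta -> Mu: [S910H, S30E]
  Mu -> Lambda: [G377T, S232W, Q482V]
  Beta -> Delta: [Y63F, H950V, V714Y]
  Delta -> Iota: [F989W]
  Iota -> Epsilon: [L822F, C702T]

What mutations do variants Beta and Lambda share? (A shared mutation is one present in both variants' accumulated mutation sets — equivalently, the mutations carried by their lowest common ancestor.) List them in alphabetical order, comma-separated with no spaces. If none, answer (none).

Accumulating mutations along path to Beta:
  At Kappa: gained [] -> total []
  At Beta: gained ['Y142F', 'L382I', 'K274C'] -> total ['K274C', 'L382I', 'Y142F']
Mutations(Beta) = ['K274C', 'L382I', 'Y142F']
Accumulating mutations along path to Lambda:
  At Kappa: gained [] -> total []
  At Beta: gained ['Y142F', 'L382I', 'K274C'] -> total ['K274C', 'L382I', 'Y142F']
  At Mu: gained ['S910H', 'S30E'] -> total ['K274C', 'L382I', 'S30E', 'S910H', 'Y142F']
  At Lambda: gained ['G377T', 'S232W', 'Q482V'] -> total ['G377T', 'K274C', 'L382I', 'Q482V', 'S232W', 'S30E', 'S910H', 'Y142F']
Mutations(Lambda) = ['G377T', 'K274C', 'L382I', 'Q482V', 'S232W', 'S30E', 'S910H', 'Y142F']
Intersection: ['K274C', 'L382I', 'Y142F'] ∩ ['G377T', 'K274C', 'L382I', 'Q482V', 'S232W', 'S30E', 'S910H', 'Y142F'] = ['K274C', 'L382I', 'Y142F']

Answer: K274C,L382I,Y142F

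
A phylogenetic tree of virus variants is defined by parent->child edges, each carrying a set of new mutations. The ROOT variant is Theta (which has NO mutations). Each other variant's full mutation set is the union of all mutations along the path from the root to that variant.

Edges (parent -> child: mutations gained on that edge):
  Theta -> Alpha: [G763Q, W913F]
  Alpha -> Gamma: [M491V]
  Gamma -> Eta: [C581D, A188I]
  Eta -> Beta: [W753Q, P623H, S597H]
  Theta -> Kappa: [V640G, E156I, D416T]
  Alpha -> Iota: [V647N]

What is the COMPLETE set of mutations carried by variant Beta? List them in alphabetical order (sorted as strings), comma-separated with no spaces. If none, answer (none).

Answer: A188I,C581D,G763Q,M491V,P623H,S597H,W753Q,W913F

Derivation:
At Theta: gained [] -> total []
At Alpha: gained ['G763Q', 'W913F'] -> total ['G763Q', 'W913F']
At Gamma: gained ['M491V'] -> total ['G763Q', 'M491V', 'W913F']
At Eta: gained ['C581D', 'A188I'] -> total ['A188I', 'C581D', 'G763Q', 'M491V', 'W913F']
At Beta: gained ['W753Q', 'P623H', 'S597H'] -> total ['A188I', 'C581D', 'G763Q', 'M491V', 'P623H', 'S597H', 'W753Q', 'W913F']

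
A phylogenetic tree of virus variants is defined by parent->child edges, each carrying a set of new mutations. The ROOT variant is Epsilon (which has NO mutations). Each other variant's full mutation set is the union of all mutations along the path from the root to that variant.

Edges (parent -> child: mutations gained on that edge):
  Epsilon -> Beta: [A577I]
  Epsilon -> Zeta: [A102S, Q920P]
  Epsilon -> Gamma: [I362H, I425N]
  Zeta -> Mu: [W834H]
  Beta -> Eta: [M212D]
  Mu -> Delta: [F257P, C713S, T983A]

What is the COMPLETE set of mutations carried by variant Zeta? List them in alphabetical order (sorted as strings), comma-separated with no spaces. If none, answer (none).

At Epsilon: gained [] -> total []
At Zeta: gained ['A102S', 'Q920P'] -> total ['A102S', 'Q920P']

Answer: A102S,Q920P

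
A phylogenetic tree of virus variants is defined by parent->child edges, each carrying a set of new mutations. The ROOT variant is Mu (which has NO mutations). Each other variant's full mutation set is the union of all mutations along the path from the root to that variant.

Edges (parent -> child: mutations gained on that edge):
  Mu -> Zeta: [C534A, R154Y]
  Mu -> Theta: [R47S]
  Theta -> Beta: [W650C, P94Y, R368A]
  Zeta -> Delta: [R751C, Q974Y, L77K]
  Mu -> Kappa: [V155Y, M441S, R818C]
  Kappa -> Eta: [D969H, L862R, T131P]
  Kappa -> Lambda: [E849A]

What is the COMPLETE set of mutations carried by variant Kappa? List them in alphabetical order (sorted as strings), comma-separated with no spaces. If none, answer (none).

Answer: M441S,R818C,V155Y

Derivation:
At Mu: gained [] -> total []
At Kappa: gained ['V155Y', 'M441S', 'R818C'] -> total ['M441S', 'R818C', 'V155Y']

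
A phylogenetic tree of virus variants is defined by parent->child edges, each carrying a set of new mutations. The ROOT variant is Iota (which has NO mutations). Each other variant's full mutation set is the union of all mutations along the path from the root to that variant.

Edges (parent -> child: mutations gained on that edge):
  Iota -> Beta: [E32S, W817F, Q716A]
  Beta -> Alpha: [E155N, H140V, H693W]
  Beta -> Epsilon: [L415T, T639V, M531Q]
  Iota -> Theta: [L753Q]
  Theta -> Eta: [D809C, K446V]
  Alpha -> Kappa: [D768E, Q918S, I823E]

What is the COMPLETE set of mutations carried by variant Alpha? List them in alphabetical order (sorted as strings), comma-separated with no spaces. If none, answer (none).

At Iota: gained [] -> total []
At Beta: gained ['E32S', 'W817F', 'Q716A'] -> total ['E32S', 'Q716A', 'W817F']
At Alpha: gained ['E155N', 'H140V', 'H693W'] -> total ['E155N', 'E32S', 'H140V', 'H693W', 'Q716A', 'W817F']

Answer: E155N,E32S,H140V,H693W,Q716A,W817F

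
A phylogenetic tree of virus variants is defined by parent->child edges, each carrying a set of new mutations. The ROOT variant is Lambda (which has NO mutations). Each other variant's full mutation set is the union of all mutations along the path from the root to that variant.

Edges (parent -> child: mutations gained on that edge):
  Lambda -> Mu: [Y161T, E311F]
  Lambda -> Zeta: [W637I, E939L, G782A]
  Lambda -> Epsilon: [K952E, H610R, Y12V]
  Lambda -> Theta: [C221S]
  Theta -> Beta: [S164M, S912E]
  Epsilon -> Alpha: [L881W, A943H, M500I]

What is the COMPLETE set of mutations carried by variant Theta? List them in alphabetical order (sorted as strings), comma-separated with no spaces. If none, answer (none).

At Lambda: gained [] -> total []
At Theta: gained ['C221S'] -> total ['C221S']

Answer: C221S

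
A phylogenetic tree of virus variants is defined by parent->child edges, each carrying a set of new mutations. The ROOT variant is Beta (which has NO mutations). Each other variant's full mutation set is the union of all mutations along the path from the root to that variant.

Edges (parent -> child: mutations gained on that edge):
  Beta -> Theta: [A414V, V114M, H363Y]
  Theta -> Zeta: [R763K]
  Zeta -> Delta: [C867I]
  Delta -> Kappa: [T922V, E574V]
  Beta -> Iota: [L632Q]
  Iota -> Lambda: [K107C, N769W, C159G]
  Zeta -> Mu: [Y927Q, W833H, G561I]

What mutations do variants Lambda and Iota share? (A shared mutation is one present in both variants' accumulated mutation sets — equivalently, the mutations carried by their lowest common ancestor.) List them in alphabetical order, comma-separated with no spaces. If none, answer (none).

Accumulating mutations along path to Lambda:
  At Beta: gained [] -> total []
  At Iota: gained ['L632Q'] -> total ['L632Q']
  At Lambda: gained ['K107C', 'N769W', 'C159G'] -> total ['C159G', 'K107C', 'L632Q', 'N769W']
Mutations(Lambda) = ['C159G', 'K107C', 'L632Q', 'N769W']
Accumulating mutations along path to Iota:
  At Beta: gained [] -> total []
  At Iota: gained ['L632Q'] -> total ['L632Q']
Mutations(Iota) = ['L632Q']
Intersection: ['C159G', 'K107C', 'L632Q', 'N769W'] ∩ ['L632Q'] = ['L632Q']

Answer: L632Q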